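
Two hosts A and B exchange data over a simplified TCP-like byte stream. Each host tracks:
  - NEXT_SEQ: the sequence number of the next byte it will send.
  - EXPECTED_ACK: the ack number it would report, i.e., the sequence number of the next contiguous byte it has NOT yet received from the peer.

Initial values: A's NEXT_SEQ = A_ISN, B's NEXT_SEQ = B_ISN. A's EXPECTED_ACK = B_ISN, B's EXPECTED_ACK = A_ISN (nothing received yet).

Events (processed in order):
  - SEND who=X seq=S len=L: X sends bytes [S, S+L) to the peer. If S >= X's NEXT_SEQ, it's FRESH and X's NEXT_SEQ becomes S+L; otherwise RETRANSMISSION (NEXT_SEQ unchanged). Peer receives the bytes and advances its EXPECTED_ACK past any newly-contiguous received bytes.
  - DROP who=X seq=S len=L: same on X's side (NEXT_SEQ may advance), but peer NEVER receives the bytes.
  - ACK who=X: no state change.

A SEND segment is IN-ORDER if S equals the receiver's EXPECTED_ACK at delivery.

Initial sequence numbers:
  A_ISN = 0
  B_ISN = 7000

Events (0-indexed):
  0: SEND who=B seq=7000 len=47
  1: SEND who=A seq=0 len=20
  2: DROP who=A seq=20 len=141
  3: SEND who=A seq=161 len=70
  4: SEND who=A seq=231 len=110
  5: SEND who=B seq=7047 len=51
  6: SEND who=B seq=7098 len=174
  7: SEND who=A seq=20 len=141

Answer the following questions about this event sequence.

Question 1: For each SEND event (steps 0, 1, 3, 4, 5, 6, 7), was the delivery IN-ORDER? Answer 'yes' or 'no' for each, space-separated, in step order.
Answer: yes yes no no yes yes yes

Derivation:
Step 0: SEND seq=7000 -> in-order
Step 1: SEND seq=0 -> in-order
Step 3: SEND seq=161 -> out-of-order
Step 4: SEND seq=231 -> out-of-order
Step 5: SEND seq=7047 -> in-order
Step 6: SEND seq=7098 -> in-order
Step 7: SEND seq=20 -> in-order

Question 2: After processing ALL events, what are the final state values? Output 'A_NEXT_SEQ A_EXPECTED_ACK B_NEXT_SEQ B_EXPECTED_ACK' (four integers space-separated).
After event 0: A_seq=0 A_ack=7047 B_seq=7047 B_ack=0
After event 1: A_seq=20 A_ack=7047 B_seq=7047 B_ack=20
After event 2: A_seq=161 A_ack=7047 B_seq=7047 B_ack=20
After event 3: A_seq=231 A_ack=7047 B_seq=7047 B_ack=20
After event 4: A_seq=341 A_ack=7047 B_seq=7047 B_ack=20
After event 5: A_seq=341 A_ack=7098 B_seq=7098 B_ack=20
After event 6: A_seq=341 A_ack=7272 B_seq=7272 B_ack=20
After event 7: A_seq=341 A_ack=7272 B_seq=7272 B_ack=341

Answer: 341 7272 7272 341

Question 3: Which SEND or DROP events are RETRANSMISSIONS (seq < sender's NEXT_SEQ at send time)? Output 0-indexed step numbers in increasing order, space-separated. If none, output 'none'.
Answer: 7

Derivation:
Step 0: SEND seq=7000 -> fresh
Step 1: SEND seq=0 -> fresh
Step 2: DROP seq=20 -> fresh
Step 3: SEND seq=161 -> fresh
Step 4: SEND seq=231 -> fresh
Step 5: SEND seq=7047 -> fresh
Step 6: SEND seq=7098 -> fresh
Step 7: SEND seq=20 -> retransmit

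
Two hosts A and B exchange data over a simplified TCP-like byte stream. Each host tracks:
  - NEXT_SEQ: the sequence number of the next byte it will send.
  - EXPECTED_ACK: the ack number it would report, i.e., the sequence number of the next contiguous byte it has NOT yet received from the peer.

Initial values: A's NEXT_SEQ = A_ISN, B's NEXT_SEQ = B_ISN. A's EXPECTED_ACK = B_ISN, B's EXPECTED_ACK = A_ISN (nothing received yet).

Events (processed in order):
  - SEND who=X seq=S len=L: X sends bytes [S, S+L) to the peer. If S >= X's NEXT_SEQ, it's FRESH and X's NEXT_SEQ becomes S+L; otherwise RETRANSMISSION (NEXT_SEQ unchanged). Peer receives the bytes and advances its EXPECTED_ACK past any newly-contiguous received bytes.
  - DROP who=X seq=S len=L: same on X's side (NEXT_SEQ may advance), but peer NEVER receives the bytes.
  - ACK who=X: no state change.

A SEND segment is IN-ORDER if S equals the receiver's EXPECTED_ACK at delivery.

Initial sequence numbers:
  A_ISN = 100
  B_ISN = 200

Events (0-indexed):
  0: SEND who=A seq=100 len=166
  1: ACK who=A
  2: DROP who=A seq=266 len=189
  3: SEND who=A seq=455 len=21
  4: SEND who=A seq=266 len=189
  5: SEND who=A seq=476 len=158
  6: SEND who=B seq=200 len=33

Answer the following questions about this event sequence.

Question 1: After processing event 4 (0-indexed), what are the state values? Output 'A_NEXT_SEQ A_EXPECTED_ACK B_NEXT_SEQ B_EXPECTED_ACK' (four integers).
After event 0: A_seq=266 A_ack=200 B_seq=200 B_ack=266
After event 1: A_seq=266 A_ack=200 B_seq=200 B_ack=266
After event 2: A_seq=455 A_ack=200 B_seq=200 B_ack=266
After event 3: A_seq=476 A_ack=200 B_seq=200 B_ack=266
After event 4: A_seq=476 A_ack=200 B_seq=200 B_ack=476

476 200 200 476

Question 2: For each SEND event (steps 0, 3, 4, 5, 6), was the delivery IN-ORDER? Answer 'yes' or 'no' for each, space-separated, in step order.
Answer: yes no yes yes yes

Derivation:
Step 0: SEND seq=100 -> in-order
Step 3: SEND seq=455 -> out-of-order
Step 4: SEND seq=266 -> in-order
Step 5: SEND seq=476 -> in-order
Step 6: SEND seq=200 -> in-order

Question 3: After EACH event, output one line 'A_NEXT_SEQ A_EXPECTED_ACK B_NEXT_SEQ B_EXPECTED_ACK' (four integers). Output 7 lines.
266 200 200 266
266 200 200 266
455 200 200 266
476 200 200 266
476 200 200 476
634 200 200 634
634 233 233 634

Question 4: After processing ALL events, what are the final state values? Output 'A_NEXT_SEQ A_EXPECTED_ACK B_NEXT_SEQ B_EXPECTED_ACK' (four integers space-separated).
After event 0: A_seq=266 A_ack=200 B_seq=200 B_ack=266
After event 1: A_seq=266 A_ack=200 B_seq=200 B_ack=266
After event 2: A_seq=455 A_ack=200 B_seq=200 B_ack=266
After event 3: A_seq=476 A_ack=200 B_seq=200 B_ack=266
After event 4: A_seq=476 A_ack=200 B_seq=200 B_ack=476
After event 5: A_seq=634 A_ack=200 B_seq=200 B_ack=634
After event 6: A_seq=634 A_ack=233 B_seq=233 B_ack=634

Answer: 634 233 233 634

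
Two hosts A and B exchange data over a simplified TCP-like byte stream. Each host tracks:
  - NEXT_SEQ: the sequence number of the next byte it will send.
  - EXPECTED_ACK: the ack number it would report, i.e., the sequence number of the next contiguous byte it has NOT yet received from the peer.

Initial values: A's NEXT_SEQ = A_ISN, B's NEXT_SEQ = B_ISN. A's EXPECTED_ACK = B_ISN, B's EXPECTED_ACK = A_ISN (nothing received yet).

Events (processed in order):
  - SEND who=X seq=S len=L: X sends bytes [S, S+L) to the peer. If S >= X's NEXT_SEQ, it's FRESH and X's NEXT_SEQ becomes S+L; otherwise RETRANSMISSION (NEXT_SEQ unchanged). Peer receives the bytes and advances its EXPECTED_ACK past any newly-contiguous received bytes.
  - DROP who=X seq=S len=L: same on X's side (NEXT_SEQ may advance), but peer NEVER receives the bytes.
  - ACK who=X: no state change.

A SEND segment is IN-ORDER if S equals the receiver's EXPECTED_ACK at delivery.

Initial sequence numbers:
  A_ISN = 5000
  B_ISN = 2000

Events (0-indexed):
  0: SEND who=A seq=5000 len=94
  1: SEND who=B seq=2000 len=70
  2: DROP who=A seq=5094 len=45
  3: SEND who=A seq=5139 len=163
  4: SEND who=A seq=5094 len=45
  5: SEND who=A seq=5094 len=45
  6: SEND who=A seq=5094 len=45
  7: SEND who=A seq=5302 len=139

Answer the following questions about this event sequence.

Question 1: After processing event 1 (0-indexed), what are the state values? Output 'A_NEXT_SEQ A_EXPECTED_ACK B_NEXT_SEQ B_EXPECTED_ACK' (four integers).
After event 0: A_seq=5094 A_ack=2000 B_seq=2000 B_ack=5094
After event 1: A_seq=5094 A_ack=2070 B_seq=2070 B_ack=5094

5094 2070 2070 5094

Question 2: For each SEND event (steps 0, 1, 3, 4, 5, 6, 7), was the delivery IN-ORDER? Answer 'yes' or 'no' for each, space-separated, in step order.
Answer: yes yes no yes no no yes

Derivation:
Step 0: SEND seq=5000 -> in-order
Step 1: SEND seq=2000 -> in-order
Step 3: SEND seq=5139 -> out-of-order
Step 4: SEND seq=5094 -> in-order
Step 5: SEND seq=5094 -> out-of-order
Step 6: SEND seq=5094 -> out-of-order
Step 7: SEND seq=5302 -> in-order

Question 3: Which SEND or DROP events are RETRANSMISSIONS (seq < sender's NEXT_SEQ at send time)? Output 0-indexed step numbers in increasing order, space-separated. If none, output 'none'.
Step 0: SEND seq=5000 -> fresh
Step 1: SEND seq=2000 -> fresh
Step 2: DROP seq=5094 -> fresh
Step 3: SEND seq=5139 -> fresh
Step 4: SEND seq=5094 -> retransmit
Step 5: SEND seq=5094 -> retransmit
Step 6: SEND seq=5094 -> retransmit
Step 7: SEND seq=5302 -> fresh

Answer: 4 5 6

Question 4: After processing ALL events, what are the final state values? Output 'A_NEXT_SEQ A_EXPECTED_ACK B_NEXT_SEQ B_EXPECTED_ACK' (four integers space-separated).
After event 0: A_seq=5094 A_ack=2000 B_seq=2000 B_ack=5094
After event 1: A_seq=5094 A_ack=2070 B_seq=2070 B_ack=5094
After event 2: A_seq=5139 A_ack=2070 B_seq=2070 B_ack=5094
After event 3: A_seq=5302 A_ack=2070 B_seq=2070 B_ack=5094
After event 4: A_seq=5302 A_ack=2070 B_seq=2070 B_ack=5302
After event 5: A_seq=5302 A_ack=2070 B_seq=2070 B_ack=5302
After event 6: A_seq=5302 A_ack=2070 B_seq=2070 B_ack=5302
After event 7: A_seq=5441 A_ack=2070 B_seq=2070 B_ack=5441

Answer: 5441 2070 2070 5441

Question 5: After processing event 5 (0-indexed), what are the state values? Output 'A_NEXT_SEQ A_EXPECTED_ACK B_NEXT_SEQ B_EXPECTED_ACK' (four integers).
After event 0: A_seq=5094 A_ack=2000 B_seq=2000 B_ack=5094
After event 1: A_seq=5094 A_ack=2070 B_seq=2070 B_ack=5094
After event 2: A_seq=5139 A_ack=2070 B_seq=2070 B_ack=5094
After event 3: A_seq=5302 A_ack=2070 B_seq=2070 B_ack=5094
After event 4: A_seq=5302 A_ack=2070 B_seq=2070 B_ack=5302
After event 5: A_seq=5302 A_ack=2070 B_seq=2070 B_ack=5302

5302 2070 2070 5302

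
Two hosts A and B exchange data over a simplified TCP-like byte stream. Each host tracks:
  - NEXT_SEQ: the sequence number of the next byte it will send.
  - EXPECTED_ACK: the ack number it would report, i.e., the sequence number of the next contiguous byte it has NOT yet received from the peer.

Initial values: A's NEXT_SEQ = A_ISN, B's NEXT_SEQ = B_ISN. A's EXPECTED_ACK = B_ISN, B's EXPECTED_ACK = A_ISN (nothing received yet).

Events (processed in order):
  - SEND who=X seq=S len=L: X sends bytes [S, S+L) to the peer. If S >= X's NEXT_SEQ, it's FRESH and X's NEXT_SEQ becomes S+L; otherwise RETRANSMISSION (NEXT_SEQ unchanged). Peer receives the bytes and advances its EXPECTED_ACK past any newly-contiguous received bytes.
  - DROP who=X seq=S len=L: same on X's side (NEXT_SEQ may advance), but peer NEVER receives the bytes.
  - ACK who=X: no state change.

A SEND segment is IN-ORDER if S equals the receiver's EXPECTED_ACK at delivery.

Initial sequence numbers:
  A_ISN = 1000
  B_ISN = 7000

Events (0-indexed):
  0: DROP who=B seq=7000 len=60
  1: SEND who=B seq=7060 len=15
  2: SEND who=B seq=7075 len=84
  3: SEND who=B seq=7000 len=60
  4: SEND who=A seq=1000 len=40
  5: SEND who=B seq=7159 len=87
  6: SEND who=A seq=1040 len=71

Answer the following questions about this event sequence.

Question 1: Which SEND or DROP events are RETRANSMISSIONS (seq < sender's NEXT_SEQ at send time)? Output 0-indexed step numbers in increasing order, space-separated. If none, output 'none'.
Answer: 3

Derivation:
Step 0: DROP seq=7000 -> fresh
Step 1: SEND seq=7060 -> fresh
Step 2: SEND seq=7075 -> fresh
Step 3: SEND seq=7000 -> retransmit
Step 4: SEND seq=1000 -> fresh
Step 5: SEND seq=7159 -> fresh
Step 6: SEND seq=1040 -> fresh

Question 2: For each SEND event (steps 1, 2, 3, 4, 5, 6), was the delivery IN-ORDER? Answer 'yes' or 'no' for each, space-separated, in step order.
Answer: no no yes yes yes yes

Derivation:
Step 1: SEND seq=7060 -> out-of-order
Step 2: SEND seq=7075 -> out-of-order
Step 3: SEND seq=7000 -> in-order
Step 4: SEND seq=1000 -> in-order
Step 5: SEND seq=7159 -> in-order
Step 6: SEND seq=1040 -> in-order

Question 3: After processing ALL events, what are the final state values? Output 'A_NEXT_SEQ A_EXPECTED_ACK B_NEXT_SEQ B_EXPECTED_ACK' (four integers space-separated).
Answer: 1111 7246 7246 1111

Derivation:
After event 0: A_seq=1000 A_ack=7000 B_seq=7060 B_ack=1000
After event 1: A_seq=1000 A_ack=7000 B_seq=7075 B_ack=1000
After event 2: A_seq=1000 A_ack=7000 B_seq=7159 B_ack=1000
After event 3: A_seq=1000 A_ack=7159 B_seq=7159 B_ack=1000
After event 4: A_seq=1040 A_ack=7159 B_seq=7159 B_ack=1040
After event 5: A_seq=1040 A_ack=7246 B_seq=7246 B_ack=1040
After event 6: A_seq=1111 A_ack=7246 B_seq=7246 B_ack=1111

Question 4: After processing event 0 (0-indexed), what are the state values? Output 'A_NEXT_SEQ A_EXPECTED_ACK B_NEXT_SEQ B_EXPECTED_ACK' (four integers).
After event 0: A_seq=1000 A_ack=7000 B_seq=7060 B_ack=1000

1000 7000 7060 1000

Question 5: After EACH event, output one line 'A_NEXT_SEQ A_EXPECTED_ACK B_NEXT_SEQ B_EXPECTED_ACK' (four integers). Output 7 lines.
1000 7000 7060 1000
1000 7000 7075 1000
1000 7000 7159 1000
1000 7159 7159 1000
1040 7159 7159 1040
1040 7246 7246 1040
1111 7246 7246 1111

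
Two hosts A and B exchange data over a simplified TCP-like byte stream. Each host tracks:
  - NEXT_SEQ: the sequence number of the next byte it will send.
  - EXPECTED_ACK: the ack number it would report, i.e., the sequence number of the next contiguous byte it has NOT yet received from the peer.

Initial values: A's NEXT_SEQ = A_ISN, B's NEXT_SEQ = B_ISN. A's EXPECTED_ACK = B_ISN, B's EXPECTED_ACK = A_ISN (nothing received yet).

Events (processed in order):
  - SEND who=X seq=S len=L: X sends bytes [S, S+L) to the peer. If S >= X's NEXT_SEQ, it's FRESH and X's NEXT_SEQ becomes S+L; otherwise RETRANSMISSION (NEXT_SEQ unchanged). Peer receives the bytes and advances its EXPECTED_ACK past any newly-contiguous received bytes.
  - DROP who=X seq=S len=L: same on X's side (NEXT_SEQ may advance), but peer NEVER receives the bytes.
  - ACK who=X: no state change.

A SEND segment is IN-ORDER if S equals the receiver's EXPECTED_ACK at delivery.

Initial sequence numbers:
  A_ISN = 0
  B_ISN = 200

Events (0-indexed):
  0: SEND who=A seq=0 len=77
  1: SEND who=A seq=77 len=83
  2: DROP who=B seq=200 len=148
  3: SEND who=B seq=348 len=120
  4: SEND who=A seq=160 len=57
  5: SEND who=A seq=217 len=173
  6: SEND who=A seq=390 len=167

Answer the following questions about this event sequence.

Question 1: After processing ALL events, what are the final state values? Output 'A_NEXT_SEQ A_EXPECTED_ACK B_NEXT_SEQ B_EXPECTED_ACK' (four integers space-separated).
After event 0: A_seq=77 A_ack=200 B_seq=200 B_ack=77
After event 1: A_seq=160 A_ack=200 B_seq=200 B_ack=160
After event 2: A_seq=160 A_ack=200 B_seq=348 B_ack=160
After event 3: A_seq=160 A_ack=200 B_seq=468 B_ack=160
After event 4: A_seq=217 A_ack=200 B_seq=468 B_ack=217
After event 5: A_seq=390 A_ack=200 B_seq=468 B_ack=390
After event 6: A_seq=557 A_ack=200 B_seq=468 B_ack=557

Answer: 557 200 468 557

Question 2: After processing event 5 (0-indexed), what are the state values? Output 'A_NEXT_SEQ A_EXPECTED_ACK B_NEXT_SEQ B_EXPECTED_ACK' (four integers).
After event 0: A_seq=77 A_ack=200 B_seq=200 B_ack=77
After event 1: A_seq=160 A_ack=200 B_seq=200 B_ack=160
After event 2: A_seq=160 A_ack=200 B_seq=348 B_ack=160
After event 3: A_seq=160 A_ack=200 B_seq=468 B_ack=160
After event 4: A_seq=217 A_ack=200 B_seq=468 B_ack=217
After event 5: A_seq=390 A_ack=200 B_seq=468 B_ack=390

390 200 468 390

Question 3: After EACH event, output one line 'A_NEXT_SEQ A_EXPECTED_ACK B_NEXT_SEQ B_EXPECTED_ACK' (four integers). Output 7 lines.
77 200 200 77
160 200 200 160
160 200 348 160
160 200 468 160
217 200 468 217
390 200 468 390
557 200 468 557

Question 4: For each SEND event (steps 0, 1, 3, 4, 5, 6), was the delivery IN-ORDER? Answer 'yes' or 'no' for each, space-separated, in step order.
Step 0: SEND seq=0 -> in-order
Step 1: SEND seq=77 -> in-order
Step 3: SEND seq=348 -> out-of-order
Step 4: SEND seq=160 -> in-order
Step 5: SEND seq=217 -> in-order
Step 6: SEND seq=390 -> in-order

Answer: yes yes no yes yes yes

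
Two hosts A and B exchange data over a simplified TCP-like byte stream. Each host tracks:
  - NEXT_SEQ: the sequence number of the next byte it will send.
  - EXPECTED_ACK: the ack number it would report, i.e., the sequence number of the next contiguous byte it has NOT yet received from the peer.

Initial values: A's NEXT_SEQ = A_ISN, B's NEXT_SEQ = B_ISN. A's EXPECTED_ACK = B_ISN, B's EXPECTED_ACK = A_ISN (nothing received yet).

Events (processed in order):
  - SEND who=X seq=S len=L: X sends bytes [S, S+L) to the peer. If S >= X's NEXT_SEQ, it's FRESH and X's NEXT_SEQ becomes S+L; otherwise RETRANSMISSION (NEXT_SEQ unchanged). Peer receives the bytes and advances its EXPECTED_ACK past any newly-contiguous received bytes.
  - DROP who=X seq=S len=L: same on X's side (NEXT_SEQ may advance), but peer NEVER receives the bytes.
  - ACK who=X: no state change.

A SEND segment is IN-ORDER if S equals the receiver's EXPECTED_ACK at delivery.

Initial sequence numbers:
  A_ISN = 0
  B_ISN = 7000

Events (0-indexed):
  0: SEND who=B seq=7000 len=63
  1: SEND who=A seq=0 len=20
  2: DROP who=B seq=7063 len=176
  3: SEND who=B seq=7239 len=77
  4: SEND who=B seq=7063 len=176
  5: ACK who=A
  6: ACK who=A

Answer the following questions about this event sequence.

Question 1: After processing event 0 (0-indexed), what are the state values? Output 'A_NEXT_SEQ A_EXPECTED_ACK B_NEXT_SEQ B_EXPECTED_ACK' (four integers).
After event 0: A_seq=0 A_ack=7063 B_seq=7063 B_ack=0

0 7063 7063 0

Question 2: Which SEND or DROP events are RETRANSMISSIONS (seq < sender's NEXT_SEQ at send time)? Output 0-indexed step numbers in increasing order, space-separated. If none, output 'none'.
Answer: 4

Derivation:
Step 0: SEND seq=7000 -> fresh
Step 1: SEND seq=0 -> fresh
Step 2: DROP seq=7063 -> fresh
Step 3: SEND seq=7239 -> fresh
Step 4: SEND seq=7063 -> retransmit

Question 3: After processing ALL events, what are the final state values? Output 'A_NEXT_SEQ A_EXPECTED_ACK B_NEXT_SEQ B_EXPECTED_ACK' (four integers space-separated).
After event 0: A_seq=0 A_ack=7063 B_seq=7063 B_ack=0
After event 1: A_seq=20 A_ack=7063 B_seq=7063 B_ack=20
After event 2: A_seq=20 A_ack=7063 B_seq=7239 B_ack=20
After event 3: A_seq=20 A_ack=7063 B_seq=7316 B_ack=20
After event 4: A_seq=20 A_ack=7316 B_seq=7316 B_ack=20
After event 5: A_seq=20 A_ack=7316 B_seq=7316 B_ack=20
After event 6: A_seq=20 A_ack=7316 B_seq=7316 B_ack=20

Answer: 20 7316 7316 20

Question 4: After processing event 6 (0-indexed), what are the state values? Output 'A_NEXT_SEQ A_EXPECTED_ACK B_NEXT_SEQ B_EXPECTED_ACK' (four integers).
After event 0: A_seq=0 A_ack=7063 B_seq=7063 B_ack=0
After event 1: A_seq=20 A_ack=7063 B_seq=7063 B_ack=20
After event 2: A_seq=20 A_ack=7063 B_seq=7239 B_ack=20
After event 3: A_seq=20 A_ack=7063 B_seq=7316 B_ack=20
After event 4: A_seq=20 A_ack=7316 B_seq=7316 B_ack=20
After event 5: A_seq=20 A_ack=7316 B_seq=7316 B_ack=20
After event 6: A_seq=20 A_ack=7316 B_seq=7316 B_ack=20

20 7316 7316 20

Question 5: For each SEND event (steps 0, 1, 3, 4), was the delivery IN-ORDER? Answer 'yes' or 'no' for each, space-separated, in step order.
Answer: yes yes no yes

Derivation:
Step 0: SEND seq=7000 -> in-order
Step 1: SEND seq=0 -> in-order
Step 3: SEND seq=7239 -> out-of-order
Step 4: SEND seq=7063 -> in-order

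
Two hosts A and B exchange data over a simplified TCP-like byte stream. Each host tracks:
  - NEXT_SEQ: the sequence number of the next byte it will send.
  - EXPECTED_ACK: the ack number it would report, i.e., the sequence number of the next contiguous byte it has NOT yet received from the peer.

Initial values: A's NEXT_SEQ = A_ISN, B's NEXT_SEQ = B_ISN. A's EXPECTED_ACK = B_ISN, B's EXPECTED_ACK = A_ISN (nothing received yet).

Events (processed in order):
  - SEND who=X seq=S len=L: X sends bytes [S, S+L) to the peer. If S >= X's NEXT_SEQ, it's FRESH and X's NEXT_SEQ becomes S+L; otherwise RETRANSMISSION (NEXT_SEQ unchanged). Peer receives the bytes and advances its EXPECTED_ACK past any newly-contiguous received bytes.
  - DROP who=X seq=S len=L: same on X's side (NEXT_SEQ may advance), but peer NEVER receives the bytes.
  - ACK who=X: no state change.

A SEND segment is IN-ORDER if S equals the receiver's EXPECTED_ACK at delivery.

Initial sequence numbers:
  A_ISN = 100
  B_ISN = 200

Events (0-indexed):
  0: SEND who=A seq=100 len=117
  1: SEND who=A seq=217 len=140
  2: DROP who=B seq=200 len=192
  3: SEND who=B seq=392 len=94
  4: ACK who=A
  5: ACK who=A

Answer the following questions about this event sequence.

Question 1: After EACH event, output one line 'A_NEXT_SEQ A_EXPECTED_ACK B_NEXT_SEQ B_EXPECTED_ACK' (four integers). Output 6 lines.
217 200 200 217
357 200 200 357
357 200 392 357
357 200 486 357
357 200 486 357
357 200 486 357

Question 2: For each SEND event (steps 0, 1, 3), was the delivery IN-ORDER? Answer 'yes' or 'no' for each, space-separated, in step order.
Answer: yes yes no

Derivation:
Step 0: SEND seq=100 -> in-order
Step 1: SEND seq=217 -> in-order
Step 3: SEND seq=392 -> out-of-order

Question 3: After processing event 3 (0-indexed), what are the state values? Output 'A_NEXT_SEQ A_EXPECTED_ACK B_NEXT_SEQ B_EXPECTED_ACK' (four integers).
After event 0: A_seq=217 A_ack=200 B_seq=200 B_ack=217
After event 1: A_seq=357 A_ack=200 B_seq=200 B_ack=357
After event 2: A_seq=357 A_ack=200 B_seq=392 B_ack=357
After event 3: A_seq=357 A_ack=200 B_seq=486 B_ack=357

357 200 486 357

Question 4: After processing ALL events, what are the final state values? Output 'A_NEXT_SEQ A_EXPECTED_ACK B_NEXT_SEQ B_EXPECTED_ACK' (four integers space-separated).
Answer: 357 200 486 357

Derivation:
After event 0: A_seq=217 A_ack=200 B_seq=200 B_ack=217
After event 1: A_seq=357 A_ack=200 B_seq=200 B_ack=357
After event 2: A_seq=357 A_ack=200 B_seq=392 B_ack=357
After event 3: A_seq=357 A_ack=200 B_seq=486 B_ack=357
After event 4: A_seq=357 A_ack=200 B_seq=486 B_ack=357
After event 5: A_seq=357 A_ack=200 B_seq=486 B_ack=357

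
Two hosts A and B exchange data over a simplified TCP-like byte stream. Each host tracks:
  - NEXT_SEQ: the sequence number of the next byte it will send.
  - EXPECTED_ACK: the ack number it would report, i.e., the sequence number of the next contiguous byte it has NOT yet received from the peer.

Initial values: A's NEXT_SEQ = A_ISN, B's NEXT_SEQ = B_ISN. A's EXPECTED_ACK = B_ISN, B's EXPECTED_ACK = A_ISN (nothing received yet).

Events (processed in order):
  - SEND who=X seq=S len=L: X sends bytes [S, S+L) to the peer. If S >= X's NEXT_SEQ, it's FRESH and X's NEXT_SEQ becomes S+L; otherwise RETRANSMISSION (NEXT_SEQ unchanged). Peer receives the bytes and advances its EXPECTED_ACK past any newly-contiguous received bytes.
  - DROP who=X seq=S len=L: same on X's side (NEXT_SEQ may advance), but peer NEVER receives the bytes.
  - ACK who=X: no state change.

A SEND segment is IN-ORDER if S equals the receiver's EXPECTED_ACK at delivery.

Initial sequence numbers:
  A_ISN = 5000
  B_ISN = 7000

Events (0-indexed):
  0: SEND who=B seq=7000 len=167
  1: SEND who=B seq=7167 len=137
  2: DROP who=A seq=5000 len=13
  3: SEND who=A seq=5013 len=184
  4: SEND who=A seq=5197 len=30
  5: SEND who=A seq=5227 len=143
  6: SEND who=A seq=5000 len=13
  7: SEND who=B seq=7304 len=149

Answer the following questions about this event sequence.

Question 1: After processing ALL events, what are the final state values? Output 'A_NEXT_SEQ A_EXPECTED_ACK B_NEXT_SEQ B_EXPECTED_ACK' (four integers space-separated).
After event 0: A_seq=5000 A_ack=7167 B_seq=7167 B_ack=5000
After event 1: A_seq=5000 A_ack=7304 B_seq=7304 B_ack=5000
After event 2: A_seq=5013 A_ack=7304 B_seq=7304 B_ack=5000
After event 3: A_seq=5197 A_ack=7304 B_seq=7304 B_ack=5000
After event 4: A_seq=5227 A_ack=7304 B_seq=7304 B_ack=5000
After event 5: A_seq=5370 A_ack=7304 B_seq=7304 B_ack=5000
After event 6: A_seq=5370 A_ack=7304 B_seq=7304 B_ack=5370
After event 7: A_seq=5370 A_ack=7453 B_seq=7453 B_ack=5370

Answer: 5370 7453 7453 5370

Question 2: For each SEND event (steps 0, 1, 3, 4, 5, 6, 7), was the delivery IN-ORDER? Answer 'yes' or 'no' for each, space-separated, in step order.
Answer: yes yes no no no yes yes

Derivation:
Step 0: SEND seq=7000 -> in-order
Step 1: SEND seq=7167 -> in-order
Step 3: SEND seq=5013 -> out-of-order
Step 4: SEND seq=5197 -> out-of-order
Step 5: SEND seq=5227 -> out-of-order
Step 6: SEND seq=5000 -> in-order
Step 7: SEND seq=7304 -> in-order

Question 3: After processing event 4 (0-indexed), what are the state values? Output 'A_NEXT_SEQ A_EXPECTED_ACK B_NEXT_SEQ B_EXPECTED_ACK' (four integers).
After event 0: A_seq=5000 A_ack=7167 B_seq=7167 B_ack=5000
After event 1: A_seq=5000 A_ack=7304 B_seq=7304 B_ack=5000
After event 2: A_seq=5013 A_ack=7304 B_seq=7304 B_ack=5000
After event 3: A_seq=5197 A_ack=7304 B_seq=7304 B_ack=5000
After event 4: A_seq=5227 A_ack=7304 B_seq=7304 B_ack=5000

5227 7304 7304 5000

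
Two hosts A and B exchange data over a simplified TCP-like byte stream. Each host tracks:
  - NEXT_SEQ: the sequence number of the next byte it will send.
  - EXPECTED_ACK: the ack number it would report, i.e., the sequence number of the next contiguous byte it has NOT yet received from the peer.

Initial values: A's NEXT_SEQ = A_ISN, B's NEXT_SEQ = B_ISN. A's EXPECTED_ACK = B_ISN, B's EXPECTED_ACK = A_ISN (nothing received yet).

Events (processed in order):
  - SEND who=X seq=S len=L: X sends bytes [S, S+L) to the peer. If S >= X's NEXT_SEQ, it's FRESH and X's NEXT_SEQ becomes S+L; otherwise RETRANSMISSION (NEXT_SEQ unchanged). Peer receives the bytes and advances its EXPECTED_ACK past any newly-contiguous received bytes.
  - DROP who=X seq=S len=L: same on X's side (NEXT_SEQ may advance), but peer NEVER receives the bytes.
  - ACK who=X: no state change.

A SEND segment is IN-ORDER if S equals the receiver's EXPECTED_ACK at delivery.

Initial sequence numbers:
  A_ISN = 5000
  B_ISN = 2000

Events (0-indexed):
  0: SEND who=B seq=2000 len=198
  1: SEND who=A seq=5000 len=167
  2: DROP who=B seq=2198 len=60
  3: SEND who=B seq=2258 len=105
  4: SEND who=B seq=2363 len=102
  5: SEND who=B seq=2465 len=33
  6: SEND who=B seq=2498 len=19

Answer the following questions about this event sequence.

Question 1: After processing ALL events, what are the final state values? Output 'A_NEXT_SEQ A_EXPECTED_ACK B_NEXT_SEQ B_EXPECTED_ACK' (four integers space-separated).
Answer: 5167 2198 2517 5167

Derivation:
After event 0: A_seq=5000 A_ack=2198 B_seq=2198 B_ack=5000
After event 1: A_seq=5167 A_ack=2198 B_seq=2198 B_ack=5167
After event 2: A_seq=5167 A_ack=2198 B_seq=2258 B_ack=5167
After event 3: A_seq=5167 A_ack=2198 B_seq=2363 B_ack=5167
After event 4: A_seq=5167 A_ack=2198 B_seq=2465 B_ack=5167
After event 5: A_seq=5167 A_ack=2198 B_seq=2498 B_ack=5167
After event 6: A_seq=5167 A_ack=2198 B_seq=2517 B_ack=5167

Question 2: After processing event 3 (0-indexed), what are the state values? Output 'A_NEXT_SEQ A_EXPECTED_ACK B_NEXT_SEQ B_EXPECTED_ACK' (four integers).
After event 0: A_seq=5000 A_ack=2198 B_seq=2198 B_ack=5000
After event 1: A_seq=5167 A_ack=2198 B_seq=2198 B_ack=5167
After event 2: A_seq=5167 A_ack=2198 B_seq=2258 B_ack=5167
After event 3: A_seq=5167 A_ack=2198 B_seq=2363 B_ack=5167

5167 2198 2363 5167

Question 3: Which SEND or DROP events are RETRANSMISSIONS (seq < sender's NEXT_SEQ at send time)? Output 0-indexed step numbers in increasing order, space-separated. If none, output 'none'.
Step 0: SEND seq=2000 -> fresh
Step 1: SEND seq=5000 -> fresh
Step 2: DROP seq=2198 -> fresh
Step 3: SEND seq=2258 -> fresh
Step 4: SEND seq=2363 -> fresh
Step 5: SEND seq=2465 -> fresh
Step 6: SEND seq=2498 -> fresh

Answer: none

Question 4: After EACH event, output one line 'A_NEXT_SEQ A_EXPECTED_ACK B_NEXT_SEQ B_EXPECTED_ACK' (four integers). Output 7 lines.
5000 2198 2198 5000
5167 2198 2198 5167
5167 2198 2258 5167
5167 2198 2363 5167
5167 2198 2465 5167
5167 2198 2498 5167
5167 2198 2517 5167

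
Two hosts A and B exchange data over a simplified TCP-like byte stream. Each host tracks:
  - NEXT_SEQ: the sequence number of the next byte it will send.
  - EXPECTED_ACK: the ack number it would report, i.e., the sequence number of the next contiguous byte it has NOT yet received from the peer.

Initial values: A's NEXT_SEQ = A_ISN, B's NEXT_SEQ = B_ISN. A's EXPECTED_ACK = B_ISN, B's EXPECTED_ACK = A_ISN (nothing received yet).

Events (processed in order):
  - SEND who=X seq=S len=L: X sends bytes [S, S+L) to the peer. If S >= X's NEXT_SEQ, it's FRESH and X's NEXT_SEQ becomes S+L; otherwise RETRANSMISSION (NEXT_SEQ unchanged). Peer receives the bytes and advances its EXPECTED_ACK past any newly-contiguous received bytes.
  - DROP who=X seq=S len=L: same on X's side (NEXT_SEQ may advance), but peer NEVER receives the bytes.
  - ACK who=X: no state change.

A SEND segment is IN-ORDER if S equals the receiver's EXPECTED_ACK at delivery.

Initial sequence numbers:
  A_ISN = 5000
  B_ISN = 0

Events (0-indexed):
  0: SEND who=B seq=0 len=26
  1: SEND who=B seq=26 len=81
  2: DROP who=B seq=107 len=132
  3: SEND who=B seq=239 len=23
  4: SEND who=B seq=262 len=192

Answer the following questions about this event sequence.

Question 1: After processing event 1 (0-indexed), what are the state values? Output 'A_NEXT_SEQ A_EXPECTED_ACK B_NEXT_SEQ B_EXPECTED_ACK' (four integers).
After event 0: A_seq=5000 A_ack=26 B_seq=26 B_ack=5000
After event 1: A_seq=5000 A_ack=107 B_seq=107 B_ack=5000

5000 107 107 5000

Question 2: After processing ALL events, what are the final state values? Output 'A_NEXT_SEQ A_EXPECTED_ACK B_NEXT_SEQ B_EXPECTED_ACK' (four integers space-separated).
After event 0: A_seq=5000 A_ack=26 B_seq=26 B_ack=5000
After event 1: A_seq=5000 A_ack=107 B_seq=107 B_ack=5000
After event 2: A_seq=5000 A_ack=107 B_seq=239 B_ack=5000
After event 3: A_seq=5000 A_ack=107 B_seq=262 B_ack=5000
After event 4: A_seq=5000 A_ack=107 B_seq=454 B_ack=5000

Answer: 5000 107 454 5000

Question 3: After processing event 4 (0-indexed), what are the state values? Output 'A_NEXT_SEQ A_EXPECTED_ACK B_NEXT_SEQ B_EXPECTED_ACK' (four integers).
After event 0: A_seq=5000 A_ack=26 B_seq=26 B_ack=5000
After event 1: A_seq=5000 A_ack=107 B_seq=107 B_ack=5000
After event 2: A_seq=5000 A_ack=107 B_seq=239 B_ack=5000
After event 3: A_seq=5000 A_ack=107 B_seq=262 B_ack=5000
After event 4: A_seq=5000 A_ack=107 B_seq=454 B_ack=5000

5000 107 454 5000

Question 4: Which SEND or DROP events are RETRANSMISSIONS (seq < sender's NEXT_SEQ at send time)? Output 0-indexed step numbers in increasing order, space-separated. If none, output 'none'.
Step 0: SEND seq=0 -> fresh
Step 1: SEND seq=26 -> fresh
Step 2: DROP seq=107 -> fresh
Step 3: SEND seq=239 -> fresh
Step 4: SEND seq=262 -> fresh

Answer: none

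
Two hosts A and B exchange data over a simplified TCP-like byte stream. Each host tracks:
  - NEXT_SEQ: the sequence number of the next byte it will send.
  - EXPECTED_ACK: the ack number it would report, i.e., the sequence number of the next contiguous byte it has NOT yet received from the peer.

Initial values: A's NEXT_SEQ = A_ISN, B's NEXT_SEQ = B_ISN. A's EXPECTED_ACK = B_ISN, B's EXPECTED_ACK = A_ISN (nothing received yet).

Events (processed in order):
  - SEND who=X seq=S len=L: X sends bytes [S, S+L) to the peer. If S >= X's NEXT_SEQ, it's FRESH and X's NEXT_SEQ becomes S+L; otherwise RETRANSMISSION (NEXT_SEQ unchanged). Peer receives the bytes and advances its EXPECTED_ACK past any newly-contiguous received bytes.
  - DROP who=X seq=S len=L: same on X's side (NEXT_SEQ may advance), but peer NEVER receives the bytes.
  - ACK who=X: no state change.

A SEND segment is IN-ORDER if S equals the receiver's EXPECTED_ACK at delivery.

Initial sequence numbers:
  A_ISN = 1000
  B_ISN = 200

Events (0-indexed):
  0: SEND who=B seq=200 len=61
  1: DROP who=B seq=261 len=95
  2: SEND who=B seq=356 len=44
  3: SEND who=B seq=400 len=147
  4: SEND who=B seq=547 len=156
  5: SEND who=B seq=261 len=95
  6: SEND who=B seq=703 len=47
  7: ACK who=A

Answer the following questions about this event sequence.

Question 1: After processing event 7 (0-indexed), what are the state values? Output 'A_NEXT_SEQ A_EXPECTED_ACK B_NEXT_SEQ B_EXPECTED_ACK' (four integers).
After event 0: A_seq=1000 A_ack=261 B_seq=261 B_ack=1000
After event 1: A_seq=1000 A_ack=261 B_seq=356 B_ack=1000
After event 2: A_seq=1000 A_ack=261 B_seq=400 B_ack=1000
After event 3: A_seq=1000 A_ack=261 B_seq=547 B_ack=1000
After event 4: A_seq=1000 A_ack=261 B_seq=703 B_ack=1000
After event 5: A_seq=1000 A_ack=703 B_seq=703 B_ack=1000
After event 6: A_seq=1000 A_ack=750 B_seq=750 B_ack=1000
After event 7: A_seq=1000 A_ack=750 B_seq=750 B_ack=1000

1000 750 750 1000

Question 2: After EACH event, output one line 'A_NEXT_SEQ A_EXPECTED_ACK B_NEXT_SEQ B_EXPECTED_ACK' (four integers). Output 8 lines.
1000 261 261 1000
1000 261 356 1000
1000 261 400 1000
1000 261 547 1000
1000 261 703 1000
1000 703 703 1000
1000 750 750 1000
1000 750 750 1000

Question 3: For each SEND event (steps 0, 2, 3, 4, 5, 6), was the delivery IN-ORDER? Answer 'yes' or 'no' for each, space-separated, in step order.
Step 0: SEND seq=200 -> in-order
Step 2: SEND seq=356 -> out-of-order
Step 3: SEND seq=400 -> out-of-order
Step 4: SEND seq=547 -> out-of-order
Step 5: SEND seq=261 -> in-order
Step 6: SEND seq=703 -> in-order

Answer: yes no no no yes yes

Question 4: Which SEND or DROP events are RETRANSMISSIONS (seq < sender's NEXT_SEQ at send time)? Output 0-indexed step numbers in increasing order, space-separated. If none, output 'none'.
Step 0: SEND seq=200 -> fresh
Step 1: DROP seq=261 -> fresh
Step 2: SEND seq=356 -> fresh
Step 3: SEND seq=400 -> fresh
Step 4: SEND seq=547 -> fresh
Step 5: SEND seq=261 -> retransmit
Step 6: SEND seq=703 -> fresh

Answer: 5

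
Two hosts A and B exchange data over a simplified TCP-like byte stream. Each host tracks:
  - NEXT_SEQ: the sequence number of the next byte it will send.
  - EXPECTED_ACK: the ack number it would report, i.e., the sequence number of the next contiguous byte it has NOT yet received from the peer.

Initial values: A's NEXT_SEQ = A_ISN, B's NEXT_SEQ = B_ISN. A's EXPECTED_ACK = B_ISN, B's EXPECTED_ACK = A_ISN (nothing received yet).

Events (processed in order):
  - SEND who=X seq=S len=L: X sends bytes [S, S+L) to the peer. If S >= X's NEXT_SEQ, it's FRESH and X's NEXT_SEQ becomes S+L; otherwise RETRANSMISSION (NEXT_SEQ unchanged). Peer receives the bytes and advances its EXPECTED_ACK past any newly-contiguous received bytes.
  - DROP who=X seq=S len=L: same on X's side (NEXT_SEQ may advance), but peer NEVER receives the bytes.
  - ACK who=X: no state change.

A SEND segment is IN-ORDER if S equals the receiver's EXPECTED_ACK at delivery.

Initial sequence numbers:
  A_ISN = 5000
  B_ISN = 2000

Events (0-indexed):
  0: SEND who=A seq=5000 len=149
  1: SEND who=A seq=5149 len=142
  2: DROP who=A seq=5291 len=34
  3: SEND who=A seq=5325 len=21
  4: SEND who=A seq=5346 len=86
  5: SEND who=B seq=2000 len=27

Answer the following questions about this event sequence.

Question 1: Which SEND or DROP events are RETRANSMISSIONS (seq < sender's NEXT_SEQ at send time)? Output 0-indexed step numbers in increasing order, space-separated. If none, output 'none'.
Step 0: SEND seq=5000 -> fresh
Step 1: SEND seq=5149 -> fresh
Step 2: DROP seq=5291 -> fresh
Step 3: SEND seq=5325 -> fresh
Step 4: SEND seq=5346 -> fresh
Step 5: SEND seq=2000 -> fresh

Answer: none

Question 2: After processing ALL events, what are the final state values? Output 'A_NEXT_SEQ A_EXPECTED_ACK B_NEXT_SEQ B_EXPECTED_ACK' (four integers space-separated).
After event 0: A_seq=5149 A_ack=2000 B_seq=2000 B_ack=5149
After event 1: A_seq=5291 A_ack=2000 B_seq=2000 B_ack=5291
After event 2: A_seq=5325 A_ack=2000 B_seq=2000 B_ack=5291
After event 3: A_seq=5346 A_ack=2000 B_seq=2000 B_ack=5291
After event 4: A_seq=5432 A_ack=2000 B_seq=2000 B_ack=5291
After event 5: A_seq=5432 A_ack=2027 B_seq=2027 B_ack=5291

Answer: 5432 2027 2027 5291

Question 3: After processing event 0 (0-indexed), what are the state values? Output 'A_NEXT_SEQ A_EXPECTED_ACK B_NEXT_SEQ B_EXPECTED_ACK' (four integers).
After event 0: A_seq=5149 A_ack=2000 B_seq=2000 B_ack=5149

5149 2000 2000 5149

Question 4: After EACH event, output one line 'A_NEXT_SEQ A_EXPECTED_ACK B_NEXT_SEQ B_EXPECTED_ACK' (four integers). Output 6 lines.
5149 2000 2000 5149
5291 2000 2000 5291
5325 2000 2000 5291
5346 2000 2000 5291
5432 2000 2000 5291
5432 2027 2027 5291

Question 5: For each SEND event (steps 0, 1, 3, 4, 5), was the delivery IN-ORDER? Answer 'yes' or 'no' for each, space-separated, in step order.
Answer: yes yes no no yes

Derivation:
Step 0: SEND seq=5000 -> in-order
Step 1: SEND seq=5149 -> in-order
Step 3: SEND seq=5325 -> out-of-order
Step 4: SEND seq=5346 -> out-of-order
Step 5: SEND seq=2000 -> in-order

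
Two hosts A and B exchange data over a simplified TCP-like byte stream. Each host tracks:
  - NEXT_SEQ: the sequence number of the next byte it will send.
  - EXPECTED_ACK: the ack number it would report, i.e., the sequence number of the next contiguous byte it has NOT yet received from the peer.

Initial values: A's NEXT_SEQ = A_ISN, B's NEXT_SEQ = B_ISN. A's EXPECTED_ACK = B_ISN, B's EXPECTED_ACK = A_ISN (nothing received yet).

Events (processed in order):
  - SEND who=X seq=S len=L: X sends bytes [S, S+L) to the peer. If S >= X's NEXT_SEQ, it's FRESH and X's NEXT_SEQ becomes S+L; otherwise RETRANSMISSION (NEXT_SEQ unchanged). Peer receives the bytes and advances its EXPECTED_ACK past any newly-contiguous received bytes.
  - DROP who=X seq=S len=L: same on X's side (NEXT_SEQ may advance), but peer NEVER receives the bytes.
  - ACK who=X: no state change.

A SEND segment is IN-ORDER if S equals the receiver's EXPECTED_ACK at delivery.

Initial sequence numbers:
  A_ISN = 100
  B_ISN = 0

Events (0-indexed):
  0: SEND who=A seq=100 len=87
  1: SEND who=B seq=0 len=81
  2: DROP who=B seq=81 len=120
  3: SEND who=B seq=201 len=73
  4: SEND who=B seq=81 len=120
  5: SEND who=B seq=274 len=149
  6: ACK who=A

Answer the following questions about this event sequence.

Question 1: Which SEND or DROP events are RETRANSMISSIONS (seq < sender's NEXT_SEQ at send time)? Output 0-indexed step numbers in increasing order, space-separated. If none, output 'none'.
Step 0: SEND seq=100 -> fresh
Step 1: SEND seq=0 -> fresh
Step 2: DROP seq=81 -> fresh
Step 3: SEND seq=201 -> fresh
Step 4: SEND seq=81 -> retransmit
Step 5: SEND seq=274 -> fresh

Answer: 4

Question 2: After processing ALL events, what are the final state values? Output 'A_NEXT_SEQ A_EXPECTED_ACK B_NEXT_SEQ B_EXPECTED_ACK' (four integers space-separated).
After event 0: A_seq=187 A_ack=0 B_seq=0 B_ack=187
After event 1: A_seq=187 A_ack=81 B_seq=81 B_ack=187
After event 2: A_seq=187 A_ack=81 B_seq=201 B_ack=187
After event 3: A_seq=187 A_ack=81 B_seq=274 B_ack=187
After event 4: A_seq=187 A_ack=274 B_seq=274 B_ack=187
After event 5: A_seq=187 A_ack=423 B_seq=423 B_ack=187
After event 6: A_seq=187 A_ack=423 B_seq=423 B_ack=187

Answer: 187 423 423 187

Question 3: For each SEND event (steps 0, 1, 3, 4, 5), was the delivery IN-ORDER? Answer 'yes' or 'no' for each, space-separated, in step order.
Answer: yes yes no yes yes

Derivation:
Step 0: SEND seq=100 -> in-order
Step 1: SEND seq=0 -> in-order
Step 3: SEND seq=201 -> out-of-order
Step 4: SEND seq=81 -> in-order
Step 5: SEND seq=274 -> in-order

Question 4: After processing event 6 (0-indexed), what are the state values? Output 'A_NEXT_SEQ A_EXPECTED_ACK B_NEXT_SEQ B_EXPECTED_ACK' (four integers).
After event 0: A_seq=187 A_ack=0 B_seq=0 B_ack=187
After event 1: A_seq=187 A_ack=81 B_seq=81 B_ack=187
After event 2: A_seq=187 A_ack=81 B_seq=201 B_ack=187
After event 3: A_seq=187 A_ack=81 B_seq=274 B_ack=187
After event 4: A_seq=187 A_ack=274 B_seq=274 B_ack=187
After event 5: A_seq=187 A_ack=423 B_seq=423 B_ack=187
After event 6: A_seq=187 A_ack=423 B_seq=423 B_ack=187

187 423 423 187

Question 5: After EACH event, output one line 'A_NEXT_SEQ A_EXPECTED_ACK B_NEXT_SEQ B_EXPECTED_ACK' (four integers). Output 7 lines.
187 0 0 187
187 81 81 187
187 81 201 187
187 81 274 187
187 274 274 187
187 423 423 187
187 423 423 187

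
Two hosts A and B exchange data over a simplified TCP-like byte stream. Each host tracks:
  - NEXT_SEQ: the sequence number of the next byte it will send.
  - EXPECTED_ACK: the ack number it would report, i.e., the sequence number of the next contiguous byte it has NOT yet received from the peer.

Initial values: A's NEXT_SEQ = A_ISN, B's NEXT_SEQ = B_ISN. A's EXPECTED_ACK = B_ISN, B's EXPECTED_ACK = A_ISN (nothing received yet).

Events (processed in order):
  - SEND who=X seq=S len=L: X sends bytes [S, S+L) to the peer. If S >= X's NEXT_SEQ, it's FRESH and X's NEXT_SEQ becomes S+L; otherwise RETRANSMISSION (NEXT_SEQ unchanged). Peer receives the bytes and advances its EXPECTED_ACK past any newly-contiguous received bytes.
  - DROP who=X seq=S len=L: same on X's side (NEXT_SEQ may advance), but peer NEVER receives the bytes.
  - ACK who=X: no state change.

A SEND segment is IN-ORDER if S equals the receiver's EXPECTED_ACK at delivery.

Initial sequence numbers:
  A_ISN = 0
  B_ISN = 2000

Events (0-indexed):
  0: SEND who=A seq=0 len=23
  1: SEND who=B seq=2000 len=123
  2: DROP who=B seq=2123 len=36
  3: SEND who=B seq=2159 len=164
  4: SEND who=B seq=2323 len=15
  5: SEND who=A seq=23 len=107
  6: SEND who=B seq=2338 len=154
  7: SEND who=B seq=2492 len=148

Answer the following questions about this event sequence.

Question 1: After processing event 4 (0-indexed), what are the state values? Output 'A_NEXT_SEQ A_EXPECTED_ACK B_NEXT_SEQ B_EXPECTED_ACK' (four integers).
After event 0: A_seq=23 A_ack=2000 B_seq=2000 B_ack=23
After event 1: A_seq=23 A_ack=2123 B_seq=2123 B_ack=23
After event 2: A_seq=23 A_ack=2123 B_seq=2159 B_ack=23
After event 3: A_seq=23 A_ack=2123 B_seq=2323 B_ack=23
After event 4: A_seq=23 A_ack=2123 B_seq=2338 B_ack=23

23 2123 2338 23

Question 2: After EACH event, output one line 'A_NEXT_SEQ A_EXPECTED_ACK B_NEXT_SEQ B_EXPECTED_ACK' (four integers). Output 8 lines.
23 2000 2000 23
23 2123 2123 23
23 2123 2159 23
23 2123 2323 23
23 2123 2338 23
130 2123 2338 130
130 2123 2492 130
130 2123 2640 130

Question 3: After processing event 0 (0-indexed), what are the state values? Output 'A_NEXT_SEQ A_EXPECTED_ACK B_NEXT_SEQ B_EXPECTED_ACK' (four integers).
After event 0: A_seq=23 A_ack=2000 B_seq=2000 B_ack=23

23 2000 2000 23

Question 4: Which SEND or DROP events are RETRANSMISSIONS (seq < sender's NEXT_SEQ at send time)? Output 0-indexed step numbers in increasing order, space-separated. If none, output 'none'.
Answer: none

Derivation:
Step 0: SEND seq=0 -> fresh
Step 1: SEND seq=2000 -> fresh
Step 2: DROP seq=2123 -> fresh
Step 3: SEND seq=2159 -> fresh
Step 4: SEND seq=2323 -> fresh
Step 5: SEND seq=23 -> fresh
Step 6: SEND seq=2338 -> fresh
Step 7: SEND seq=2492 -> fresh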